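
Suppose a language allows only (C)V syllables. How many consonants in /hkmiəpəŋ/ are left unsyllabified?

3

Syllabifying with onset maximization leaves /h/, /k/, /ŋ/ stranded (no codas are permitted; onsets are limited to one consonant).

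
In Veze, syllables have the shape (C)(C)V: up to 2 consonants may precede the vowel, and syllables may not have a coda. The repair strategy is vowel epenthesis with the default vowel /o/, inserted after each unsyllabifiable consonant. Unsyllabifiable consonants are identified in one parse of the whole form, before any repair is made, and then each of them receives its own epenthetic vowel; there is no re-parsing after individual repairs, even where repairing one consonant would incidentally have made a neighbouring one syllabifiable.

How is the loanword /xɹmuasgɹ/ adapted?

xoɹmuasogoɹo

Syllabifying with onset maximization leaves /x/, /s/, /g/, /ɹ/ stranded (no codas are permitted; onsets may contain at most 2 consonants).
Each unlicensed consonant becomes the onset of a new syllable: /x/ → /xo/, /s/ → /so/, /g/ → /go/, /ɹ/ → /ɹo/.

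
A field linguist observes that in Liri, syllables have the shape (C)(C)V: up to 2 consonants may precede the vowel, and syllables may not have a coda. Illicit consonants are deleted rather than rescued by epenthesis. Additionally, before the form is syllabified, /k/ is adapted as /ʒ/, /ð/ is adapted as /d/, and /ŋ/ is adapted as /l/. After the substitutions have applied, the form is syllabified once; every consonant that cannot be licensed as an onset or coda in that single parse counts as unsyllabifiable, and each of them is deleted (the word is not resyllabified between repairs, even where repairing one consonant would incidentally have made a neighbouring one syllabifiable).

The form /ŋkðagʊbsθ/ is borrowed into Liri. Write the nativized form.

Substitution: /ŋ/ → /l/, /k/ → /ʒ/, /ð/ → /d/, giving /lʒdagʊbsθ/.
Syllabifying with onset maximization leaves /l/, /b/, /s/, /θ/ stranded (no codas are permitted; onsets may contain at most 2 consonants).
Deletion applies to /l/, /b/, /s/, /θ/.

ʒdagʊ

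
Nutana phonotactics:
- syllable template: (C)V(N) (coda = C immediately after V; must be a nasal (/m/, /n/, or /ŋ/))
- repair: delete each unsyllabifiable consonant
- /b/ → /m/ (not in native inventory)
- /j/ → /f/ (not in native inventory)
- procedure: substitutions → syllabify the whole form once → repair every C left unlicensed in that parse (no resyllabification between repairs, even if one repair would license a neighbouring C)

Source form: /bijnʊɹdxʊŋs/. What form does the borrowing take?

minʊxʊŋ

Substitution: /b/ → /m/, /j/ → /f/, giving /mifnʊɹdxʊŋs/.
Under (C)V(N), the unsyllabifiable consonants are /f/, /ɹ/, /d/, /s/ (only a nasal (/m/, /n/, or /ŋ/) is licensed in coda position; onsets are limited to one consonant).
Deletion applies to /f/, /ɹ/, /d/, /s/.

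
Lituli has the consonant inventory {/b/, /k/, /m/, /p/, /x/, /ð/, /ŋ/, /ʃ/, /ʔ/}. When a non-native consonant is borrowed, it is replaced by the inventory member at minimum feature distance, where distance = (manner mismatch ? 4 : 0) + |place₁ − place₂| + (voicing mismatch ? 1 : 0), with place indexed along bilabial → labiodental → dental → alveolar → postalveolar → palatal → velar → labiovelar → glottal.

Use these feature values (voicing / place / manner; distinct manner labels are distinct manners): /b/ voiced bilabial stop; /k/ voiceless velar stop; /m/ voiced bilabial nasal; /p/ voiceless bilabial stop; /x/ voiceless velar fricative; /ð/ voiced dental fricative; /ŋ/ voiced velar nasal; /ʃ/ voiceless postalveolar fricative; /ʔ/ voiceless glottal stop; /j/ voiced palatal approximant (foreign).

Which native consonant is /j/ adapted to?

ŋ

/ŋ/ is closest: manner differs (approximant→nasal, +4), place distance 1 (palatal→velar), same voicing; total 5. Next closest is /k/ at distance 6.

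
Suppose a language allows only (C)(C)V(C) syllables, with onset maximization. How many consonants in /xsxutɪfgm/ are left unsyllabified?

Under (C)(C)V(C), the unsyllabifiable consonants are /x/, /g/, /m/ (at most one coda consonant is licensed; onsets may contain at most 2 consonants).

3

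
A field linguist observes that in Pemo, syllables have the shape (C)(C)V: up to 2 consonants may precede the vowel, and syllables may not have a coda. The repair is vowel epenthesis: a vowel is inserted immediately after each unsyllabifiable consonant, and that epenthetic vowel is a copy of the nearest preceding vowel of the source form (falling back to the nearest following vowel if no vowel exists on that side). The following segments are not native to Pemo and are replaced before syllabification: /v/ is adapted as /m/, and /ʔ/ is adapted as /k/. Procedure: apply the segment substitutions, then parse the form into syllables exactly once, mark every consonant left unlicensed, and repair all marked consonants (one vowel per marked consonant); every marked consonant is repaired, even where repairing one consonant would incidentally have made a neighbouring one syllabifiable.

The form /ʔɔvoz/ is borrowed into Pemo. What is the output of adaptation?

Substitution: /ʔ/ → /k/, /v/ → /m/, giving /kɔmoz/.
Under (C)(C)V, the unsyllabifiable consonants are /z/ (no codas are permitted; onsets may contain at most 2 consonants).
Each unlicensed consonant becomes the onset of a new syllable: /z/ → /zo/.

kɔmozo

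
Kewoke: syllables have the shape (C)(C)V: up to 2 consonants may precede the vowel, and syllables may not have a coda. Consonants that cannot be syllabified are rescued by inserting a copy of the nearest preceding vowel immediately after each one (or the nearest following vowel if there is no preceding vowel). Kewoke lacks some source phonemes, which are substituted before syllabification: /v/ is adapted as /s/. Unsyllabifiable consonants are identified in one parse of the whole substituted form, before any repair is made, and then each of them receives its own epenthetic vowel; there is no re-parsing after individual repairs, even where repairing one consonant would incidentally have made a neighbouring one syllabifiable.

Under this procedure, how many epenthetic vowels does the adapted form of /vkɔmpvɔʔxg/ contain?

4

After substitution the input is /skɔmpsɔʔxg/.
The unsyllabifiable consonants are /m/, /ʔ/, /x/, /g/; each receives one epenthetic vowel.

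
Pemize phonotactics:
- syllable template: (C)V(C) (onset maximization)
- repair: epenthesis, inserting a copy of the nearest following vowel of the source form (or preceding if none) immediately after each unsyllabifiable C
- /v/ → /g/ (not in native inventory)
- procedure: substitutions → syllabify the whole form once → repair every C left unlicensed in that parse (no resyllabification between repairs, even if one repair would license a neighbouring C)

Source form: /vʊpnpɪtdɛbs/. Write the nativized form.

gʊpnɪpɪtdɛbsɛ

Substitution: /v/ → /g/, giving /gʊpnpɪtdɛbs/.
Under (C)V(C), the unsyllabifiable consonants are /n/, /s/ (at most one coda consonant is licensed; onsets are limited to one consonant).
Inserting the epenthetic vowel yields /n/ → /nɪ/, /s/ → /sɛ/.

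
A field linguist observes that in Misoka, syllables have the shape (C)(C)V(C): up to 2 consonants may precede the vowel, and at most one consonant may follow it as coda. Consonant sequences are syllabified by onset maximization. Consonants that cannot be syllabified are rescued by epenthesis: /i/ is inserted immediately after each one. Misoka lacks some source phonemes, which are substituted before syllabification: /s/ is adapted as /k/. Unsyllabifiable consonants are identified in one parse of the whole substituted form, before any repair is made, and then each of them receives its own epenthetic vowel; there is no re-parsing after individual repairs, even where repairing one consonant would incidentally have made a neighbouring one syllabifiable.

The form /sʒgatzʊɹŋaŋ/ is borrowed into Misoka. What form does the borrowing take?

Substitution: /s/ → /k/, giving /kʒgatzʊɹŋaŋ/.
The consonants /k/ cannot be parsed into a legal (C)(C)V(C) syllable (at most one coda consonant is licensed; onsets may contain at most 2 consonants).
Inserting the epenthetic vowel yields /k/ → /ki/.

kiʒgatzʊɹŋaŋ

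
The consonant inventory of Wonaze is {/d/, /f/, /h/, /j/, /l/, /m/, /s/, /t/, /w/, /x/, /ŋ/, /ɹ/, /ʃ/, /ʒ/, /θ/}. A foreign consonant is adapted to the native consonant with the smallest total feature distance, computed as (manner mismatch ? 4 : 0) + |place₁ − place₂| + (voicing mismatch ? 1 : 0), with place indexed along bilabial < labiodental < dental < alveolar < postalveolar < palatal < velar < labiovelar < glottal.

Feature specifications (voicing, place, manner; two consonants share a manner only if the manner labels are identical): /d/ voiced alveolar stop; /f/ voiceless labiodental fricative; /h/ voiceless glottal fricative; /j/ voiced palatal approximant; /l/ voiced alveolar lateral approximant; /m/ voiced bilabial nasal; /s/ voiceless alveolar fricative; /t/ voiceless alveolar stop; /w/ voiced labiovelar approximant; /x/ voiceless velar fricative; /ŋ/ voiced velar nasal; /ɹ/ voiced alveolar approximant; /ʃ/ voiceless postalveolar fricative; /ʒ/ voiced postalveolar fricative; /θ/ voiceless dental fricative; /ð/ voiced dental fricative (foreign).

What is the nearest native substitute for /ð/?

θ

/θ/ is closest: same manner (fricative), place distance 0 (dental→dental), voicing differs (+1); total 1. Next closest is /f/ at distance 2.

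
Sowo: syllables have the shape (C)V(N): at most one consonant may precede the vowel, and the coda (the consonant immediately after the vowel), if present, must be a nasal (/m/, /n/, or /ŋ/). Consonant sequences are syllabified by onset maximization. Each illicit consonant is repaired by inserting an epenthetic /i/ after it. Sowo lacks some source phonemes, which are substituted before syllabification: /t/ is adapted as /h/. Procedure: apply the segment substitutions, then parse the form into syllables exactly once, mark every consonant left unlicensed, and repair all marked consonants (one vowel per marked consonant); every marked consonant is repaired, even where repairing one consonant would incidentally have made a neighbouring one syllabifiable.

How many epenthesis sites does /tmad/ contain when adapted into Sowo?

After substitution the input is /hmad/.
The unsyllabifiable consonants are /h/, /d/; each receives one epenthetic vowel.

2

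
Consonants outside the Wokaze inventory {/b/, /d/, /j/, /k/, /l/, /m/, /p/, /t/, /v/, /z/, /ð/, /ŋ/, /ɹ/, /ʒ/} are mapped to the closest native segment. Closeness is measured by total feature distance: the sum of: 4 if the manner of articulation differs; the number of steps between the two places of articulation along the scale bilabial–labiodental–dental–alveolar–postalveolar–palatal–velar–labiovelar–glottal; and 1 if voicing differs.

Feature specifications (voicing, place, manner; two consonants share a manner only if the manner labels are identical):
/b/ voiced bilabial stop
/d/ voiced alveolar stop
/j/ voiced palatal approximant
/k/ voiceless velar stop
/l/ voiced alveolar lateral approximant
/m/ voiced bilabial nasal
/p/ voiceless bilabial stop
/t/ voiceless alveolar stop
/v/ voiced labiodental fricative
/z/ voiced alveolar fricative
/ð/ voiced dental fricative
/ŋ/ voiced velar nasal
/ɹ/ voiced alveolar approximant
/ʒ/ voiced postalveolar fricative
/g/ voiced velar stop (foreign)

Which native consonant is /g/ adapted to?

k

/k/ is closest: same manner (stop), place distance 0 (velar→velar), voicing differs (+1); total 1. Next closest is /d/ at distance 3.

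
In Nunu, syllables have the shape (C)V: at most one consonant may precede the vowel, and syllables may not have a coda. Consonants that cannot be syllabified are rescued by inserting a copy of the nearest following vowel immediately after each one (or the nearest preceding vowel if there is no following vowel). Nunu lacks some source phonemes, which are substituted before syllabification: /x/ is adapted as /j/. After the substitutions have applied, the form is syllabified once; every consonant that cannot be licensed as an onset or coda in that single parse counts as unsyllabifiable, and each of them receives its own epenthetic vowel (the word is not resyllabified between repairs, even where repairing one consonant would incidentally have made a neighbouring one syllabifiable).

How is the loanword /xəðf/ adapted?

Substitution: /x/ → /j/, giving /jəðf/.
Under (C)V, the unsyllabifiable consonants are /ð/, /f/ (no codas are permitted; onsets are limited to one consonant).
Epenthesis after each stranded consonant: /ð/ → /ðə/, /f/ → /fə/.

jəðəfə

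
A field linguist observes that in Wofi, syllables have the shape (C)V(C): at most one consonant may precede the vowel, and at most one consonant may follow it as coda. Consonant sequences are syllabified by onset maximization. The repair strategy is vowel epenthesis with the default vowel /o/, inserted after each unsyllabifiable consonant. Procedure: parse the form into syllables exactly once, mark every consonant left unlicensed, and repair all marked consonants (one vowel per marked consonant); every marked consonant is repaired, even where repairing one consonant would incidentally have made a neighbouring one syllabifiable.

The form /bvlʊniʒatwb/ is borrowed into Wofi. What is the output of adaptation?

bovolʊniʒatwobo

Under (C)V(C), the unsyllabifiable consonants are /b/, /v/, /w/, /b/ (at most one coda consonant is licensed; onsets are limited to one consonant).
Epenthesis after each stranded consonant: /b/ → /bo/, /v/ → /vo/, /w/ → /wo/, /b/ → /bo/.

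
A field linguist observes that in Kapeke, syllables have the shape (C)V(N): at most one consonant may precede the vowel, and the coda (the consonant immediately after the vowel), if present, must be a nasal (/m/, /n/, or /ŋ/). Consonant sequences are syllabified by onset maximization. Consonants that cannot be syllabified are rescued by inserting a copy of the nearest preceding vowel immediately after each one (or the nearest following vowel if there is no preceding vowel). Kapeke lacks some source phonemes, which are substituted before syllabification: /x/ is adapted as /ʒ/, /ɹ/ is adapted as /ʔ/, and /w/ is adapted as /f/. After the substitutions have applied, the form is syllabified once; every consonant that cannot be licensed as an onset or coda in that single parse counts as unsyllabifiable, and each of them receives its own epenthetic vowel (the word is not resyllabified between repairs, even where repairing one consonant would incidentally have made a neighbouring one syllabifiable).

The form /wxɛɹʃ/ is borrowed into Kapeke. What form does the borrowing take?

fɛʒɛʔɛʃɛ

Substitution: /w/ → /f/, /x/ → /ʒ/, /ɹ/ → /ʔ/, giving /fʒɛʔʃ/.
Syllabifying with onset maximization leaves /f/, /ʔ/, /ʃ/ stranded (only a nasal (/m/, /n/, or /ŋ/) is licensed in coda position; onsets are limited to one consonant).
Inserting the epenthetic vowel yields /f/ → /fɛ/, /ʔ/ → /ʔɛ/, /ʃ/ → /ʃɛ/.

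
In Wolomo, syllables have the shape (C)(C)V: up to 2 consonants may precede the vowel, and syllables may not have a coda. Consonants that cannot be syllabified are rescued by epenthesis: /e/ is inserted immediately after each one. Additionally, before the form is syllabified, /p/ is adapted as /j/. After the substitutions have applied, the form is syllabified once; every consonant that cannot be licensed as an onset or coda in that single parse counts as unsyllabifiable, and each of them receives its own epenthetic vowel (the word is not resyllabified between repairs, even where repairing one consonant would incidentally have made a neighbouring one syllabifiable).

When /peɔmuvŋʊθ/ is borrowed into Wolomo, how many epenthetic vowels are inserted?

After substitution the input is /jeɔmuvŋʊθ/.
The unsyllabifiable consonants are /θ/; each receives one epenthetic vowel.

1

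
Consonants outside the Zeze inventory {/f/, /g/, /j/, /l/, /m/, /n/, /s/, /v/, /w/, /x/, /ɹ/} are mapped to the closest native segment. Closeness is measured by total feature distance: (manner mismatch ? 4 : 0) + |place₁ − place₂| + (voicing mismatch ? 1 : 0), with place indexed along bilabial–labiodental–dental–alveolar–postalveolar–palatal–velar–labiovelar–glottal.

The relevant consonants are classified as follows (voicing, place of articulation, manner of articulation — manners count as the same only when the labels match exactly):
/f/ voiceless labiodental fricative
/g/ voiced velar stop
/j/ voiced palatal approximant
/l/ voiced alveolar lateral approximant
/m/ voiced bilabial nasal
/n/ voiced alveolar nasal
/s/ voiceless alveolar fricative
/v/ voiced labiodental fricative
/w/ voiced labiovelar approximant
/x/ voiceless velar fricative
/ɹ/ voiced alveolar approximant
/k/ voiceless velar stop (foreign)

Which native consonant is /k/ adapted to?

g

/g/ is closest: same manner (stop), place distance 0 (velar→velar), voicing differs (+1); total 1. Next closest is /x/ at distance 4.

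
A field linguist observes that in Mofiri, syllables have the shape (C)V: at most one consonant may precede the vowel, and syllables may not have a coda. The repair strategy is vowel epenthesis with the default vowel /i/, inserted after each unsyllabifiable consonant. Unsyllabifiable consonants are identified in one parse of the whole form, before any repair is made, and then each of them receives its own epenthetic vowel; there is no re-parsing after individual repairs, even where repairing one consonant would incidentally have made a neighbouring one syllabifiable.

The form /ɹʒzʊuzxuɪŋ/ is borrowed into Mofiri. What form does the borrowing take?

ɹiʒizʊuzixuɪŋi

The consonants /ɹ/, /ʒ/, /z/, /ŋ/ cannot be parsed into a legal (C)V syllable (no codas are permitted; onsets are limited to one consonant).
Inserting the epenthetic vowel yields /ɹ/ → /ɹi/, /ʒ/ → /ʒi/, /z/ → /zi/, /ŋ/ → /ŋi/.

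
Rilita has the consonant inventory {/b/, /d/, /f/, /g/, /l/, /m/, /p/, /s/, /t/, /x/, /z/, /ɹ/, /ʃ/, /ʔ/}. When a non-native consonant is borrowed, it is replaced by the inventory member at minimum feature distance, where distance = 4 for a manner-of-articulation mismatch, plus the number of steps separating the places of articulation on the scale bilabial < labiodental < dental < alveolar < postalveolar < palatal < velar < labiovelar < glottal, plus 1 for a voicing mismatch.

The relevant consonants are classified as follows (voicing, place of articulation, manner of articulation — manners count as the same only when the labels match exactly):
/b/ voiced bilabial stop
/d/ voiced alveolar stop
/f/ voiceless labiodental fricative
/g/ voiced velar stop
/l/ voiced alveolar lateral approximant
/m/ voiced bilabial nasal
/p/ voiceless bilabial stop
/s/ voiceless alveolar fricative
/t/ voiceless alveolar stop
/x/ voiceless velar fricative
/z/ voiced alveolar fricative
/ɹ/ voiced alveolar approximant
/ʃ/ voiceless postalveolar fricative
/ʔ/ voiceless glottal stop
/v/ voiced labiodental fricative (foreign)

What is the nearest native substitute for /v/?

f

/f/ is closest: same manner (fricative), place distance 0 (labiodental→labiodental), voicing differs (+1); total 1. Next closest is /z/ at distance 2.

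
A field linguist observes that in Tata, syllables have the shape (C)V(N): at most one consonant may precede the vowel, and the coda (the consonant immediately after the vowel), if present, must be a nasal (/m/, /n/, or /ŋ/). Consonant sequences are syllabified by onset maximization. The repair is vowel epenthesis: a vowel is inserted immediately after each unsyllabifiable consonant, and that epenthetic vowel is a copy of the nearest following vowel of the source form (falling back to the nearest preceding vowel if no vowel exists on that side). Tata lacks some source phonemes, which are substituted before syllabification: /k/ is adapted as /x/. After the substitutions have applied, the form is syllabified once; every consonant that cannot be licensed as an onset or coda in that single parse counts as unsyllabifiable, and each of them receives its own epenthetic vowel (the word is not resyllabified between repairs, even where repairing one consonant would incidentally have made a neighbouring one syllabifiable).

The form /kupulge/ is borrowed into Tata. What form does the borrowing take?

xupulege

Substitution: /k/ → /x/, giving /xupulge/.
Under (C)V(N), the unsyllabifiable consonants are /l/ (only a nasal (/m/, /n/, or /ŋ/) is licensed in coda position; onsets are limited to one consonant).
Inserting the epenthetic vowel yields /l/ → /le/.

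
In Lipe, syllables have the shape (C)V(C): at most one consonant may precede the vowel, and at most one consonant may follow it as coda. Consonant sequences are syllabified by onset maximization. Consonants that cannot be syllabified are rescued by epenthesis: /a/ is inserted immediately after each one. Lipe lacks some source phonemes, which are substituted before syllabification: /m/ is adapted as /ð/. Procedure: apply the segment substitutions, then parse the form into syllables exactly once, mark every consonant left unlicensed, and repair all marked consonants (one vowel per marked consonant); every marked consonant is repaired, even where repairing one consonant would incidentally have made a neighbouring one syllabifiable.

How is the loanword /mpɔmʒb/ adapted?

Substitution: /m/ → /ð/, giving /ðpɔðʒb/.
The consonants /ð/, /ʒ/, /b/ cannot be parsed into a legal (C)V(C) syllable (at most one coda consonant is licensed; onsets are limited to one consonant).
Epenthesis after each stranded consonant: /ð/ → /ða/, /ʒ/ → /ʒa/, /b/ → /ba/.

ðapɔðʒaba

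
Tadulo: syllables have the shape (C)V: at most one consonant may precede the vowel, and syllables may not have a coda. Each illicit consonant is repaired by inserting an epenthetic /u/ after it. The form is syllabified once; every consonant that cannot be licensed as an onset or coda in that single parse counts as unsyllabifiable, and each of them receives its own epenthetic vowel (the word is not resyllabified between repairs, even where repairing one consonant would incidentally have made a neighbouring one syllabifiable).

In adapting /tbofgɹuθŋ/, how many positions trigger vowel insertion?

5

The unsyllabifiable consonants are /t/, /f/, /g/, /θ/, /ŋ/; each receives one epenthetic vowel.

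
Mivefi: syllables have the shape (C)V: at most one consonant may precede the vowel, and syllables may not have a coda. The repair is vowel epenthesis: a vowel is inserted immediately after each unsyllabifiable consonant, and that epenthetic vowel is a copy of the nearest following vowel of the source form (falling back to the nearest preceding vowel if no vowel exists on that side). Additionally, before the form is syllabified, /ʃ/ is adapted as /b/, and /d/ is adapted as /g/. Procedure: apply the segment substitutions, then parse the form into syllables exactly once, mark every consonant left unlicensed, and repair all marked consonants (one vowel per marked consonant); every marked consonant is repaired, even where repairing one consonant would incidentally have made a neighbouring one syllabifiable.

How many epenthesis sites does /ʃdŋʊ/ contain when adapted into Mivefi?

2

After substitution the input is /bgŋʊ/.
The unsyllabifiable consonants are /b/, /g/; each receives one epenthetic vowel.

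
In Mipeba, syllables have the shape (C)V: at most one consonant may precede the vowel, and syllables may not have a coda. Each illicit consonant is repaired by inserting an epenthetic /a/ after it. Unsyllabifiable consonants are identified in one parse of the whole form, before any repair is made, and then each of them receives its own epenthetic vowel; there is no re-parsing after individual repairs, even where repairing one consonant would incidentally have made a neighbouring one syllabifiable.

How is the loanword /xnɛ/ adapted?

Syllabifying with onset maximization leaves /x/ stranded (no codas are permitted; onsets are limited to one consonant).
Inserting the epenthetic vowel yields /x/ → /xa/.

xanɛ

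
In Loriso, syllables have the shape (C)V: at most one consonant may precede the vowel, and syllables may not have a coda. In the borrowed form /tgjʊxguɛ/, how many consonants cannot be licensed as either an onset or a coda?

3

Under (C)V, the unsyllabifiable consonants are /t/, /g/, /x/ (no codas are permitted; onsets are limited to one consonant).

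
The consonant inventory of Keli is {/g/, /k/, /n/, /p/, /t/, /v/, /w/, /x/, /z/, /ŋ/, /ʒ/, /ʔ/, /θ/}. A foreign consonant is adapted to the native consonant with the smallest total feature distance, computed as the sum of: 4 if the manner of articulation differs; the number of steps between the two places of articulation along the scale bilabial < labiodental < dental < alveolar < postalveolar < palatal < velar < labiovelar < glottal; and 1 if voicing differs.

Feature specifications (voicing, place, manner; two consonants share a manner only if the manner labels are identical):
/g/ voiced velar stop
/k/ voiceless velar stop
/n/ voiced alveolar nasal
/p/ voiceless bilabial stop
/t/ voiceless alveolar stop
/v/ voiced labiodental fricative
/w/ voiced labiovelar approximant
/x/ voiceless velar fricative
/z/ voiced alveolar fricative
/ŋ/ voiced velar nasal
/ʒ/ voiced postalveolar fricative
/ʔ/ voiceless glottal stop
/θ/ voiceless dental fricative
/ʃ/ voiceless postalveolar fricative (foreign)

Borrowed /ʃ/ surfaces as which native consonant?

ʒ

/ʒ/ is closest: same manner (fricative), place distance 0 (postalveolar→postalveolar), voicing differs (+1); total 1. Next closest is /x/ at distance 2.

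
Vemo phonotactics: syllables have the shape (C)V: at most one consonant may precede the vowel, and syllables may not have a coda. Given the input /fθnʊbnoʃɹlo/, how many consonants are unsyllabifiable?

5

The consonants /f/, /θ/, /b/, /ʃ/, /ɹ/ cannot be parsed into a legal (C)V syllable (no codas are permitted; onsets are limited to one consonant).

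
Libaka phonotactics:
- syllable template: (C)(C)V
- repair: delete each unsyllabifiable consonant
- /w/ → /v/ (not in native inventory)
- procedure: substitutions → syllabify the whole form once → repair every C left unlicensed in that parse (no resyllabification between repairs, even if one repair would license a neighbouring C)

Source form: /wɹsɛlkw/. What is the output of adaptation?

ɹsɛ

Substitution: /w/ → /v/, giving /vɹsɛlkv/.
Syllabifying with onset maximization leaves /v/, /l/, /k/, /v/ stranded (no codas are permitted; onsets may contain at most 2 consonants).
Deleting the stranded consonants removes /v/, /l/, /k/, /v/.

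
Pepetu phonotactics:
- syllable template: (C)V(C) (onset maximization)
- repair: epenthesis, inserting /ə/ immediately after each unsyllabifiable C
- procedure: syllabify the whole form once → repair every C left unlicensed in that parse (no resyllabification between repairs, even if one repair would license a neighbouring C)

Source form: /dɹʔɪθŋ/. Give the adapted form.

dəɹəʔɪθŋə

Under (C)V(C), the unsyllabifiable consonants are /d/, /ɹ/, /ŋ/ (at most one coda consonant is licensed; onsets are limited to one consonant).
Inserting the epenthetic vowel yields /d/ → /də/, /ɹ/ → /ɹə/, /ŋ/ → /ŋə/.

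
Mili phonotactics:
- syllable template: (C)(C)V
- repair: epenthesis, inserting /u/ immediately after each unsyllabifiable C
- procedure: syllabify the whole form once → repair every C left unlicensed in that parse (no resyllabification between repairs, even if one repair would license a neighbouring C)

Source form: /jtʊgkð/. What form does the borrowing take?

jtʊgukuðu

The consonants /g/, /k/, /ð/ cannot be parsed into a legal (C)(C)V syllable (no codas are permitted; onsets may contain at most 2 consonants).
Epenthesis after each stranded consonant: /g/ → /gu/, /k/ → /ku/, /ð/ → /ðu/.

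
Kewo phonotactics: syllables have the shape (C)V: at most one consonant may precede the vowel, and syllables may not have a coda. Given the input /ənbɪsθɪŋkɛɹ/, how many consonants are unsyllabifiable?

4

Syllabifying with onset maximization leaves /n/, /s/, /ŋ/, /ɹ/ stranded (no codas are permitted; onsets are limited to one consonant).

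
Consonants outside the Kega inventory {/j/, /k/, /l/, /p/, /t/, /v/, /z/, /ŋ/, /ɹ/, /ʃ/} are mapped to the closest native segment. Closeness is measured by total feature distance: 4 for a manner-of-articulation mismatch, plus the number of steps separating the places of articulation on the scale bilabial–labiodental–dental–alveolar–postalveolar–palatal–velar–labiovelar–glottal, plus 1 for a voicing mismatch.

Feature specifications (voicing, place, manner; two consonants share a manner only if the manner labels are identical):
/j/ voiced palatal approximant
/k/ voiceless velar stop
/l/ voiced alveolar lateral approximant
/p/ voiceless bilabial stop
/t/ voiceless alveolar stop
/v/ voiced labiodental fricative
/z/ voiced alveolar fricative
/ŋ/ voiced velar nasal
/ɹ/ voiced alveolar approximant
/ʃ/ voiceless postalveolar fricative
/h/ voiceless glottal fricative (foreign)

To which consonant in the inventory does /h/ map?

ʃ

/ʃ/ is closest: same manner (fricative), place distance 4 (glottal→postalveolar), same voicing; total 4. Next closest is /k/ at distance 6.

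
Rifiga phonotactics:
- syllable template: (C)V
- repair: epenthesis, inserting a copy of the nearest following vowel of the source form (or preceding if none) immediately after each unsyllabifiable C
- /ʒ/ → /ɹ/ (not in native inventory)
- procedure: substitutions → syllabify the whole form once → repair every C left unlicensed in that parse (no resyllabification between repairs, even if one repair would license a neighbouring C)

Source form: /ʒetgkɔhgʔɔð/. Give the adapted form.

ɹetɔgɔkɔhɔgɔʔɔðɔ

Substitution: /ʒ/ → /ɹ/, giving /ɹetgkɔhgʔɔð/.
Under (C)V, the unsyllabifiable consonants are /t/, /g/, /h/, /g/, /ð/ (no codas are permitted; onsets are limited to one consonant).
Inserting the epenthetic vowel yields /t/ → /tɔ/, /g/ → /gɔ/, /h/ → /hɔ/, /g/ → /gɔ/, /ð/ → /ðɔ/.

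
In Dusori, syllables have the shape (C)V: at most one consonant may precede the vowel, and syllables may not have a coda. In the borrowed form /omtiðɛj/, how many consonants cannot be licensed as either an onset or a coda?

2

The consonants /m/, /j/ cannot be parsed into a legal (C)V syllable (no codas are permitted; onsets are limited to one consonant).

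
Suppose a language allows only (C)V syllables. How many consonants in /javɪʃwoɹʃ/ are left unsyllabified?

3

Under (C)V, the unsyllabifiable consonants are /ʃ/, /ɹ/, /ʃ/ (no codas are permitted; onsets are limited to one consonant).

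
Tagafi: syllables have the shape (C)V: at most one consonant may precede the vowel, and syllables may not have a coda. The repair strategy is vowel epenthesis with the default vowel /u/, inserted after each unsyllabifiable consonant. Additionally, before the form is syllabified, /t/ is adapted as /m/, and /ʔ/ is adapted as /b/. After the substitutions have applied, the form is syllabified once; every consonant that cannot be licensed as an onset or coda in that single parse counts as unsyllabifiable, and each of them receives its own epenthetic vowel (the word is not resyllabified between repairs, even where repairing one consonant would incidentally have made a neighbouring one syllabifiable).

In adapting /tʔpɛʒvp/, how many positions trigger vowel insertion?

After substitution the input is /mbpɛʒvp/.
The unsyllabifiable consonants are /m/, /b/, /ʒ/, /v/, /p/; each receives one epenthetic vowel.

5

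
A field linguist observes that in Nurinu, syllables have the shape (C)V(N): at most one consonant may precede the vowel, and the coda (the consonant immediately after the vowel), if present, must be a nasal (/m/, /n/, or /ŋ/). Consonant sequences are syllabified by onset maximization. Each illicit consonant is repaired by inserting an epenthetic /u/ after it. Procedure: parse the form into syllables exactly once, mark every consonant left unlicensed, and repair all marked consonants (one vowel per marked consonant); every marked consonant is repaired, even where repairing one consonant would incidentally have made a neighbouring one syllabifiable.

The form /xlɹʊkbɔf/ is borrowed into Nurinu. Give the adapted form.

xuluɹʊkubɔfu

Syllabifying with onset maximization leaves /x/, /l/, /k/, /f/ stranded (only a nasal (/m/, /n/, or /ŋ/) is licensed in coda position; onsets are limited to one consonant).
Epenthesis after each stranded consonant: /x/ → /xu/, /l/ → /lu/, /k/ → /ku/, /f/ → /fu/.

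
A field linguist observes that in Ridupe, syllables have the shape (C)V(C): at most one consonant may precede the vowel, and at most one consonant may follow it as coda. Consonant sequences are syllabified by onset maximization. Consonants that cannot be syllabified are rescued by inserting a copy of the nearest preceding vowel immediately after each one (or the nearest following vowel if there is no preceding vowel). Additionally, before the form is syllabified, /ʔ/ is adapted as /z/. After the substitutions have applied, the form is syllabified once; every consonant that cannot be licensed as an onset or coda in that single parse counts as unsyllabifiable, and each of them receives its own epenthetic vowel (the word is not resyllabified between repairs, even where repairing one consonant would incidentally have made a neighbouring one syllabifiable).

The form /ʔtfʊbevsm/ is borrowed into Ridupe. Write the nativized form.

Substitution: /ʔ/ → /z/, giving /ztfʊbevsm/.
Under (C)V(C), the unsyllabifiable consonants are /z/, /t/, /s/, /m/ (at most one coda consonant is licensed; onsets are limited to one consonant).
Each unlicensed consonant becomes the onset of a new syllable: /z/ → /zʊ/, /t/ → /tʊ/, /s/ → /se/, /m/ → /me/.

zʊtʊfʊbevseme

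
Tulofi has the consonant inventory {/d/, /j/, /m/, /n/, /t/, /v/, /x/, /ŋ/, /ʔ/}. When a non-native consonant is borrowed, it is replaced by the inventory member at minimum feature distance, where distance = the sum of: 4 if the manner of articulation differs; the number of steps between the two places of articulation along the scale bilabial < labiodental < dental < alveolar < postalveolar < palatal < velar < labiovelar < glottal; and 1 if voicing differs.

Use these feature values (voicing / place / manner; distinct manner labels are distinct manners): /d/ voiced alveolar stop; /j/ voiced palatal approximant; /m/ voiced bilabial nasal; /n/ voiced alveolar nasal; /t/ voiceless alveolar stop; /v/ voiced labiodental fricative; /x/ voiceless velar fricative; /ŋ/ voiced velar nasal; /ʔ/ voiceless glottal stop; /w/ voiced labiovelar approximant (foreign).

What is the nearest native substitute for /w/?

j

/j/ is closest: same manner (approximant), place distance 2 (labiovelar→palatal), same voicing; total 2. Next closest is /ŋ/ at distance 5.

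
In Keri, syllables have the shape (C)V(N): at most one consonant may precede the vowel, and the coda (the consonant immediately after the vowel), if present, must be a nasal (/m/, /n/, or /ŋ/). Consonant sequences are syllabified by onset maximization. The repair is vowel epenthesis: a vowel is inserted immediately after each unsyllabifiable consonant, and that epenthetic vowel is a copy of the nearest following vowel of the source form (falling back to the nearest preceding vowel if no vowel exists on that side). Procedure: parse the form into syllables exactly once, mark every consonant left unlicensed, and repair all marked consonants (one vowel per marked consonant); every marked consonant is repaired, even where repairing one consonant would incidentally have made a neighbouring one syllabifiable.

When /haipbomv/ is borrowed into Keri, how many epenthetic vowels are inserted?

The unsyllabifiable consonants are /p/, /v/; each receives one epenthetic vowel.

2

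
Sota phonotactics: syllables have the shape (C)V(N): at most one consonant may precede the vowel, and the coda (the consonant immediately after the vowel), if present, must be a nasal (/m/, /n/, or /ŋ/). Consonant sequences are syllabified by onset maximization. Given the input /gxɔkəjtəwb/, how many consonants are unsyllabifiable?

The consonants /g/, /j/, /w/, /b/ cannot be parsed into a legal (C)V(N) syllable (only a nasal (/m/, /n/, or /ŋ/) is licensed in coda position; onsets are limited to one consonant).

4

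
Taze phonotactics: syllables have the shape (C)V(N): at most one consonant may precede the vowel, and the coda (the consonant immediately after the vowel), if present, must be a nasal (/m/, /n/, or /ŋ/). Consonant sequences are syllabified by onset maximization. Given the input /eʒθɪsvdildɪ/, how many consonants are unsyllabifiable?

Syllabifying with onset maximization leaves /ʒ/, /s/, /v/, /l/ stranded (only a nasal (/m/, /n/, or /ŋ/) is licensed in coda position; onsets are limited to one consonant).

4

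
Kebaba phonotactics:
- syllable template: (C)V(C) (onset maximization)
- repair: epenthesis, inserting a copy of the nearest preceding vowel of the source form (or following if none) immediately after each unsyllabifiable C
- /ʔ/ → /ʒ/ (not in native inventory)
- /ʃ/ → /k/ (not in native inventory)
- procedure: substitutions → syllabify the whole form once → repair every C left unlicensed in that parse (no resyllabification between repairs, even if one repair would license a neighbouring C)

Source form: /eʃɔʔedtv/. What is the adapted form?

Substitution: /ʃ/ → /k/, /ʔ/ → /ʒ/, giving /ekɔʒedtv/.
Syllabifying with onset maximization leaves /t/, /v/ stranded (at most one coda consonant is licensed; onsets are limited to one consonant).
Each unlicensed consonant becomes the onset of a new syllable: /t/ → /te/, /v/ → /ve/.

ekɔʒedteve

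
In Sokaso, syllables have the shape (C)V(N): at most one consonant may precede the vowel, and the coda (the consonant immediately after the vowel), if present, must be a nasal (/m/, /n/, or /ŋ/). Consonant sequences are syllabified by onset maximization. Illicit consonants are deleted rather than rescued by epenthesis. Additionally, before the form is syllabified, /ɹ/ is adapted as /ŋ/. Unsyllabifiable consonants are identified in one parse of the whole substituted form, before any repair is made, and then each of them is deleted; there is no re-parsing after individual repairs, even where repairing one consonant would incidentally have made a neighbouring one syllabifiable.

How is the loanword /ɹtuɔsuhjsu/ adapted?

tuɔsusu

Substitution: /ɹ/ → /ŋ/, giving /ŋtuɔsuhjsu/.
Under (C)V(N), the unsyllabifiable consonants are /ŋ/, /h/, /j/ (only a nasal (/m/, /n/, or /ŋ/) is licensed in coda position; onsets are limited to one consonant).
Each unlicensed consonant is deleted: /ŋ/, /h/, /j/.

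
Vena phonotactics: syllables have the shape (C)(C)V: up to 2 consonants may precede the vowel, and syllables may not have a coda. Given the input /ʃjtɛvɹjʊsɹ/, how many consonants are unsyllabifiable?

4

Under (C)(C)V, the unsyllabifiable consonants are /ʃ/, /v/, /s/, /ɹ/ (no codas are permitted; onsets may contain at most 2 consonants).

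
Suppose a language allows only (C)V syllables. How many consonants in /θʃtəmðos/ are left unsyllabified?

The consonants /θ/, /ʃ/, /m/, /s/ cannot be parsed into a legal (C)V syllable (no codas are permitted; onsets are limited to one consonant).

4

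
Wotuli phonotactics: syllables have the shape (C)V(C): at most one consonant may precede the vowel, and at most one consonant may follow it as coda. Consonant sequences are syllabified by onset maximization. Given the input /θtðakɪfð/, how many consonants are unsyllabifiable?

Syllabifying with onset maximization leaves /θ/, /t/, /ð/ stranded (at most one coda consonant is licensed; onsets are limited to one consonant).

3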